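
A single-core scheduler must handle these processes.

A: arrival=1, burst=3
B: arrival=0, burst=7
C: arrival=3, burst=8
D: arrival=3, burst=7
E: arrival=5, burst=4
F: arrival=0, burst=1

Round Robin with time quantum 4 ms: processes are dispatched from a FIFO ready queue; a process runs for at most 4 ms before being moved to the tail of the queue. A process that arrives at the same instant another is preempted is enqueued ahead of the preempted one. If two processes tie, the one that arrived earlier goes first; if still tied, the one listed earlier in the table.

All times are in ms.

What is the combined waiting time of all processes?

Schedule: | B 0-4 | F 4-5 | A 5-8 | C 8-12 | D 12-16 | B 16-19 | E 19-23 | C 23-27 | D 27-30 |
Completion: A=8  B=19  C=27  D=30  E=23  F=5
Waiting = turnaround − burst: A=4, B=12, C=16, D=20, E=14, F=4
Total waiting = 4 + 12 + 16 + 20 + 14 + 4 = 70

70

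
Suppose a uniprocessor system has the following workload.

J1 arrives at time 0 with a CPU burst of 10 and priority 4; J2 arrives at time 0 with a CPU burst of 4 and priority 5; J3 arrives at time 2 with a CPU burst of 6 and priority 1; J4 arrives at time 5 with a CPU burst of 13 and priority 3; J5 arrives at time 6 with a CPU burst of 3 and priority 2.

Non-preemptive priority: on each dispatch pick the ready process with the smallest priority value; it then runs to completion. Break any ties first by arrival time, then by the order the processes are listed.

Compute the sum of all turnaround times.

Timeline: | J1 0-10 | J3 10-16 | J5 16-19 | J4 19-32 | J2 32-36 |
Completion: J1=10  J2=36  J3=16  J4=32  J5=19
Turnaround = completion − arrival: J1=10, J2=36, J3=14, J4=27, J5=13
Total turnaround = 10 + 36 + 14 + 27 + 13 = 100

100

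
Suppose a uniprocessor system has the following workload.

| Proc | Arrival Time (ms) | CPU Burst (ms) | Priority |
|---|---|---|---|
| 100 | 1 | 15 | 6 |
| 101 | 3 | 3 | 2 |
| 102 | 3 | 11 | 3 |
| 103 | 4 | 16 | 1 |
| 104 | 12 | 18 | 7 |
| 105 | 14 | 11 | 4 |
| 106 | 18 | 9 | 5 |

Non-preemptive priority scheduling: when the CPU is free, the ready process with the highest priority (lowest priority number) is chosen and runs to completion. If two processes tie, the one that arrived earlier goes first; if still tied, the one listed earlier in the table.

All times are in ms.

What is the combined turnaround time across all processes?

281

Schedule: | idle 0-1 | 100 1-16 | 103 16-32 | 101 32-35 | 102 35-46 | 105 46-57 | 106 57-66 | 104 66-84 |
Completion: 100=16  101=35  102=46  103=32  104=84  105=57  106=66
Turnaround = completion − arrival: 100=15, 101=32, 102=43, 103=28, 104=72, 105=43, 106=48
Total turnaround = 15 + 32 + 43 + 28 + 72 + 43 + 48 = 281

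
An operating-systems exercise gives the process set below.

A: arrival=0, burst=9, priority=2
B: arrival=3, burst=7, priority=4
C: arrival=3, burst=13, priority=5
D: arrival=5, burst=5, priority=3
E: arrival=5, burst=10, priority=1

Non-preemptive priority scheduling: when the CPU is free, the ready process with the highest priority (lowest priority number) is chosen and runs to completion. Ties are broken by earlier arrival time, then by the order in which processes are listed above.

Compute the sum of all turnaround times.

111

Gantt: | A 0-9 | E 9-19 | D 19-24 | B 24-31 | C 31-44 |
Completion: A=9  B=31  C=44  D=24  E=19
Turnaround (C−A): A=9  B=28  C=41  D=19  E=14
Turnaround = completion − arrival: A=9, B=28, C=41, D=19, E=14
Total turnaround = 9 + 28 + 41 + 19 + 14 = 111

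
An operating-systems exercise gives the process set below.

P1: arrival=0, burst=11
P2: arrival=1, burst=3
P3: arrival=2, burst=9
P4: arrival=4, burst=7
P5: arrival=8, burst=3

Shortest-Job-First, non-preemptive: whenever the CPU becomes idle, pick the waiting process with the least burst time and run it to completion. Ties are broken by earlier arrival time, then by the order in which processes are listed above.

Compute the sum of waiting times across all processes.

51

Gantt: | P1 0-11 | P2 11-14 | P5 14-17 | P4 17-24 | P3 24-33 |
Completion: P1=11  P2=14  P3=33  P4=24  P5=17
Waiting = turnaround − burst: P1=0, P2=10, P3=22, P4=13, P5=6
Total waiting = 0 + 10 + 22 + 13 + 6 = 51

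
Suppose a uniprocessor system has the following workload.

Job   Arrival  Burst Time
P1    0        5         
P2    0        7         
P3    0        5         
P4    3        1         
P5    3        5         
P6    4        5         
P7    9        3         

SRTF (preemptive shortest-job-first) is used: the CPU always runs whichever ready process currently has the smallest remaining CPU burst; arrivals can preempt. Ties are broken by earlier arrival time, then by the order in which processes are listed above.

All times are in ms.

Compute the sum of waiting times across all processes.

Timeline: | P1 0-3 | P4 3-4 | P1 4-6 | P3 6-11 | P7 11-14 | P5 14-19 | P6 19-24 | P2 24-31 |
Completion: P1=6  P2=31  P3=11  P4=4  P5=19  P6=24  P7=14
Turnaround (C−A): P1=6  P2=31  P3=11  P4=1  P5=16  P6=20  P7=5
Waiting = turnaround − burst: P1=1, P2=24, P3=6, P4=0, P5=11, P6=15, P7=2
Total waiting = 1 + 24 + 6 + 0 + 11 + 15 + 2 = 59

59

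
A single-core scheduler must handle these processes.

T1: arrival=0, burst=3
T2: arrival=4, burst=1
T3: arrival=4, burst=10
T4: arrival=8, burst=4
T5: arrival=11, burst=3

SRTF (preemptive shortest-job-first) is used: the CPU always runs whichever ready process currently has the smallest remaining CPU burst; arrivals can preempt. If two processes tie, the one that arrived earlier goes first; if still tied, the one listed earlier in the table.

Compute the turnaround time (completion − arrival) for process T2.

1

Timeline: | T1 0-3 | idle 3-4 | T2 4-5 | T3 5-8 | T4 8-12 | T5 12-15 | T3 15-22 |
Completion: T1=3  T2=5  T3=22  T4=12  T5=15
Turnaround (C−A): T1=3  T2=1  T3=18  T4=4  T5=4
Turnaround(T2) = completion − arrival = 5 − 4 = 1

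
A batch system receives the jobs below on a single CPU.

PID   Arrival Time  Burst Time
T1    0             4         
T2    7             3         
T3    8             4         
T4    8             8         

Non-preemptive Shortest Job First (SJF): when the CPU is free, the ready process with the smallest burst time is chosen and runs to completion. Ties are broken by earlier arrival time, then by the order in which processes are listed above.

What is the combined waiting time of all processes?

Timeline: | T1 0-4 | idle 4-7 | T2 7-10 | T3 10-14 | T4 14-22 |
Completion: T1=4  T2=10  T3=14  T4=22
Turnaround (C−A): T1=4  T2=3  T3=6  T4=14
Waiting = turnaround − burst: T1=0, T2=0, T3=2, T4=6
Total waiting = 0 + 0 + 2 + 6 = 8

8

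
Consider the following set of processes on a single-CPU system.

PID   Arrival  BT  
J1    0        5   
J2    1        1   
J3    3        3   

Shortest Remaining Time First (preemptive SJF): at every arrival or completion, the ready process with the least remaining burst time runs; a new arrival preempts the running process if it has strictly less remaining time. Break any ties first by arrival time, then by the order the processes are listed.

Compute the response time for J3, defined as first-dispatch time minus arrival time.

3

Gantt: | J1 0-1 | J2 1-2 | J1 2-6 | J3 6-9 |
Completion: J1=6  J2=2  J3=9
Response(J3) = first start − arrival = 6 − 3 = 3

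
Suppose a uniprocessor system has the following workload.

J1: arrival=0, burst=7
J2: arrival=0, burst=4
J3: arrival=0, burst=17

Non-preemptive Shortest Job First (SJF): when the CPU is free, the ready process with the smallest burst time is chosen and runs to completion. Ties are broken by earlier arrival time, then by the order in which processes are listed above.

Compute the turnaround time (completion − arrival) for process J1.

11

Timeline: | J2 0-4 | J1 4-11 | J3 11-28 |
Completion: J1=11  J2=4  J3=28
Turnaround (C−A): J1=11  J2=4  J3=28
Turnaround(J1) = completion − arrival = 11 − 0 = 11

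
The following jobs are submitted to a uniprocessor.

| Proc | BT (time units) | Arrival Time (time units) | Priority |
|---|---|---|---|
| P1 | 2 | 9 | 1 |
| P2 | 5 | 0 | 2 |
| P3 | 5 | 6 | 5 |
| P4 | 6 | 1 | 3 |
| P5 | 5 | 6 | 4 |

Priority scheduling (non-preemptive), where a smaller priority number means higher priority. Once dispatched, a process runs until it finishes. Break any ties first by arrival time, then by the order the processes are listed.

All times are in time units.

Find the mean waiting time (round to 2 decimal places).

Timeline: | P2 0-5 | P4 5-11 | P1 11-13 | P5 13-18 | P3 18-23 |
Completion: P1=13  P2=5  P3=23  P4=11  P5=18
Waiting times: P1=2, P2=0, P3=12, P4=4, P5=7
Average waiting = (2+0+12+4+7) / 5 = 25/5 = 5.00

5.00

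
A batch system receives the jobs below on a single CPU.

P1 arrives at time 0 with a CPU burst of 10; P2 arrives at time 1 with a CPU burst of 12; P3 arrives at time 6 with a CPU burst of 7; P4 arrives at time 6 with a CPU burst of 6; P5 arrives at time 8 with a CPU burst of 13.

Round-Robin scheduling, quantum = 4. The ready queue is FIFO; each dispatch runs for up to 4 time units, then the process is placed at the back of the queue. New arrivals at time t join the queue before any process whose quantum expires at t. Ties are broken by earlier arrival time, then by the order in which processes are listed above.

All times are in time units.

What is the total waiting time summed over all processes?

120

Gantt: | P1 0-4 | P2 4-8 | P1 8-12 | P3 12-16 | P4 16-20 | P5 20-24 | P2 24-28 | P1 28-30 | P3 30-33 | P4 33-35 | P5 35-39 | P2 39-43 | P5 43-48 |
Completion: P1=30  P2=43  P3=33  P4=35  P5=48
Turnaround (C−A): P1=30  P2=42  P3=27  P4=29  P5=40
Waiting = turnaround − burst: P1=20, P2=30, P3=20, P4=23, P5=27
Total waiting = 20 + 30 + 20 + 23 + 27 = 120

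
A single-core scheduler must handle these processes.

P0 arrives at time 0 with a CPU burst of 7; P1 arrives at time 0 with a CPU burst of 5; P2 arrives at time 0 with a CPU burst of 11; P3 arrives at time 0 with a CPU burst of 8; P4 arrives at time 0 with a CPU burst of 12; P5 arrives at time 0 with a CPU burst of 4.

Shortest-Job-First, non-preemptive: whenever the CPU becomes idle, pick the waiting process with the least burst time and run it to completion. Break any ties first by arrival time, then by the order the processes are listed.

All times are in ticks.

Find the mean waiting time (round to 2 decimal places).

14.67

Schedule: | P5 0-4 | P1 4-9 | P0 9-16 | P3 16-24 | P2 24-35 | P4 35-47 |
Completion: P0=16  P1=9  P2=35  P3=24  P4=47  P5=4
Waiting times: P0=9, P1=4, P2=24, P3=16, P4=35, P5=0
Average waiting = (9+4+24+16+35+0) / 6 = 88/6 = 14.67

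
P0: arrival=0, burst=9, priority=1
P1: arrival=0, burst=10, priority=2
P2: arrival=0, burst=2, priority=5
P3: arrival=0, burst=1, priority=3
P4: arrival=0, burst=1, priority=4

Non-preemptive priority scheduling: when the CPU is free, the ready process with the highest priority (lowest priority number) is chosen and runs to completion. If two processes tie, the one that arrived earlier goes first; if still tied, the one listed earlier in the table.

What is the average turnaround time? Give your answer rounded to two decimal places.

18.40

Gantt: | P0 0-9 | P1 9-19 | P3 19-20 | P4 20-21 | P2 21-23 |
Completion: P0=9  P1=19  P2=23  P3=20  P4=21
Turnaround (C−A): P0=9  P1=19  P2=23  P3=20  P4=21
Turnaround times: P0=9, P1=19, P2=23, P3=20, P4=21
Average turnaround = (9+19+23+20+21) / 5 = 92/5 = 18.40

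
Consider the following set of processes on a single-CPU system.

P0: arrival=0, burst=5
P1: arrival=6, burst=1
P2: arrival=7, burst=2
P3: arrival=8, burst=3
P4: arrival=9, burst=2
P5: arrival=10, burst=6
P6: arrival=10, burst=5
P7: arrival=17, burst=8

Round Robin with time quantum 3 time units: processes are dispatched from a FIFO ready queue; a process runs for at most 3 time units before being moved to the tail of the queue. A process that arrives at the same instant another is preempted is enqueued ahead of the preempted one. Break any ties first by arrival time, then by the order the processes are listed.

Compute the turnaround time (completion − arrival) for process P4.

5

Schedule: | P0 0-5 | idle 5-6 | P1 6-7 | P2 7-9 | P3 9-12 | P4 12-14 | P5 14-17 | P6 17-20 | P7 20-23 | P5 23-26 | P6 26-28 | P7 28-33 |
Completion: P0=5  P1=7  P2=9  P3=12  P4=14  P5=26  P6=28  P7=33
Turnaround(P4) = completion − arrival = 14 − 9 = 5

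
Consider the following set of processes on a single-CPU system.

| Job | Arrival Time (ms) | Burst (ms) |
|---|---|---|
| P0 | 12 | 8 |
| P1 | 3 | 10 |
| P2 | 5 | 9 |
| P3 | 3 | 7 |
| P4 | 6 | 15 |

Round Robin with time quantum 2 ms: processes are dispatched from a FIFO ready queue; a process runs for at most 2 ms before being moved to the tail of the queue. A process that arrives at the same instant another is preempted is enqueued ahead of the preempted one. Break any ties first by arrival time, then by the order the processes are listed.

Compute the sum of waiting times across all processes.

134

Gantt: | idle 0-3 | P1 3-5 | P3 5-7 | P2 7-9 | P1 9-11 | P4 11-13 | P3 13-15 | P2 15-17 | P1 17-19 | P0 19-21 | P4 21-23 | P3 23-25 | P2 25-27 | P1 27-29 | P0 29-31 | P4 31-33 | P3 33-34 | P2 34-36 | P1 36-38 | P0 38-40 | P4 40-42 | P2 42-43 | P0 43-45 | P4 45-52 |
Completion: P0=45  P1=38  P2=43  P3=34  P4=52
Waiting = turnaround − burst: P0=25, P1=25, P2=29, P3=24, P4=31
Total waiting = 25 + 25 + 29 + 24 + 31 = 134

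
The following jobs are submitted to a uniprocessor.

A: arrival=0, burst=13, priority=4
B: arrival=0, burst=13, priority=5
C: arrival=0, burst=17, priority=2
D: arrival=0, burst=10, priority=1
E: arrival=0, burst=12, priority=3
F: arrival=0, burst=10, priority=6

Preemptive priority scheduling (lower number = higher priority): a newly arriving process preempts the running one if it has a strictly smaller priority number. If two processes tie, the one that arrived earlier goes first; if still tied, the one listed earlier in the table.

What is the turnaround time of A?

52

Schedule: | D 0-10 | C 10-27 | E 27-39 | A 39-52 | B 52-65 | F 65-75 |
Completion: A=52  B=65  C=27  D=10  E=39  F=75
Turnaround(A) = completion − arrival = 52 − 0 = 52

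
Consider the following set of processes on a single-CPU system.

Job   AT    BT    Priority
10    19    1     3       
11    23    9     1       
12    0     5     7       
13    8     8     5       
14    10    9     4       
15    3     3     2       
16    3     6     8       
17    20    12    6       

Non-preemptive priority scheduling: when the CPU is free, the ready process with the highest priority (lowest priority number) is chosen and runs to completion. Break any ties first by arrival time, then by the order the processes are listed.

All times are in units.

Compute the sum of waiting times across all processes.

Timeline: | 12 0-5 | 15 5-8 | 13 8-16 | 14 16-25 | 11 25-34 | 10 34-35 | 17 35-47 | 16 47-53 |
Completion: 10=35  11=34  12=5  13=16  14=25  15=8  16=53  17=47
Waiting = turnaround − burst: 10=15, 11=2, 12=0, 13=0, 14=6, 15=2, 16=44, 17=15
Total waiting = 15 + 2 + 0 + 0 + 6 + 2 + 44 + 15 = 84

84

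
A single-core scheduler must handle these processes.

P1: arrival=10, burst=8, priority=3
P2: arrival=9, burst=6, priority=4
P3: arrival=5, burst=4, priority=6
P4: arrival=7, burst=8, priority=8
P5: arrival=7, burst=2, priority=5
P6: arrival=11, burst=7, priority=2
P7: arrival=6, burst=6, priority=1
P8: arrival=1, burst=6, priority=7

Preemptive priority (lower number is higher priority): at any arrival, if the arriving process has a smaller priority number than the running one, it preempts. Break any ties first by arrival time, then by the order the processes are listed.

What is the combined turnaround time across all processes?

Timeline: | idle 0-1 | P8 1-5 | P3 5-6 | P7 6-12 | P6 12-19 | P1 19-27 | P2 27-33 | P5 33-35 | P3 35-38 | P8 38-40 | P4 40-48 |
Completion: P1=27  P2=33  P3=38  P4=48  P5=35  P6=19  P7=12  P8=40
Turnaround (C−A): P1=17  P2=24  P3=33  P4=41  P5=28  P6=8  P7=6  P8=39
Turnaround = completion − arrival: P1=17, P2=24, P3=33, P4=41, P5=28, P6=8, P7=6, P8=39
Total turnaround = 17 + 24 + 33 + 41 + 28 + 8 + 6 + 39 = 196

196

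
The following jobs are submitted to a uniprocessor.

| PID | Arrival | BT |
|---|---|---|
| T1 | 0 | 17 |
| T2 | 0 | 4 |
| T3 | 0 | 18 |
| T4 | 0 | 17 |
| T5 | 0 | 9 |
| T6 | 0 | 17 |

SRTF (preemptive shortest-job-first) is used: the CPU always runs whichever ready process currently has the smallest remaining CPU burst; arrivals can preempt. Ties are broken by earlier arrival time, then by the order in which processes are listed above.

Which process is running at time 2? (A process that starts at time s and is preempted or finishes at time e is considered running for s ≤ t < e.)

Schedule: | T2 0-4 | T5 4-13 | T1 13-30 | T4 30-47 | T6 47-64 | T3 64-82 |
Completion: T1=30  T2=4  T3=82  T4=47  T5=13  T6=64
Turnaround (C−A): T1=30  T2=4  T3=82  T4=47  T5=13  T6=64

T2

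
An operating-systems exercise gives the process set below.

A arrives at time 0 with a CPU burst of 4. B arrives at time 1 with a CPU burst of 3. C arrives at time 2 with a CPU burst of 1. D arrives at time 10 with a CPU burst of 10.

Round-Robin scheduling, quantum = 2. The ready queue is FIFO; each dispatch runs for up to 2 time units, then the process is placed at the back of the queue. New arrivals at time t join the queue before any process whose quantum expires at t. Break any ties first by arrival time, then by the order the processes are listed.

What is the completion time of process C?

5

Schedule: | A 0-2 | B 2-4 | C 4-5 | A 5-7 | B 7-8 | idle 8-10 | D 10-20 |
Completion: A=7  B=8  C=5  D=20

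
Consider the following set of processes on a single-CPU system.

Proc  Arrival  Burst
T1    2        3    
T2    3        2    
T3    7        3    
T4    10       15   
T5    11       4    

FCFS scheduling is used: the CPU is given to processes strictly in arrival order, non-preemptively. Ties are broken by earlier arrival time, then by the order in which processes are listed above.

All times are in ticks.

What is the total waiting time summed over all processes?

16

Timeline: | idle 0-2 | T1 2-5 | T2 5-7 | T3 7-10 | T4 10-25 | T5 25-29 |
Completion: T1=5  T2=7  T3=10  T4=25  T5=29
Turnaround (C−A): T1=3  T2=4  T3=3  T4=15  T5=18
Waiting = turnaround − burst: T1=0, T2=2, T3=0, T4=0, T5=14
Total waiting = 0 + 2 + 0 + 0 + 14 = 16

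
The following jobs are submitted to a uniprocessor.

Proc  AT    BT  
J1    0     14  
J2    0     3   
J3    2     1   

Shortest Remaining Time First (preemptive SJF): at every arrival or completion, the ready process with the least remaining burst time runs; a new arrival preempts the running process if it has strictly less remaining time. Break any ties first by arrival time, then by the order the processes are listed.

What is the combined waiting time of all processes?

Gantt: | J2 0-3 | J3 3-4 | J1 4-18 |
Completion: J1=18  J2=3  J3=4
Turnaround (C−A): J1=18  J2=3  J3=2
Waiting = turnaround − burst: J1=4, J2=0, J3=1
Total waiting = 4 + 0 + 1 = 5

5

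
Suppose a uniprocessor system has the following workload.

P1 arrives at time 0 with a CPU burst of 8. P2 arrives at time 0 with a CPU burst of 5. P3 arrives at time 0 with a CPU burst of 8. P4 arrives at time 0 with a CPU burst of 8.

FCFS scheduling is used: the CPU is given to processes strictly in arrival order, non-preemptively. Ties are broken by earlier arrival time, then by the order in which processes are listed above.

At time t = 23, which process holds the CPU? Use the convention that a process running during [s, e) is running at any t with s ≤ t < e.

Gantt: | P1 0-8 | P2 8-13 | P3 13-21 | P4 21-29 |
Completion: P1=8  P2=13  P3=21  P4=29
Turnaround (C−A): P1=8  P2=13  P3=21  P4=29

P4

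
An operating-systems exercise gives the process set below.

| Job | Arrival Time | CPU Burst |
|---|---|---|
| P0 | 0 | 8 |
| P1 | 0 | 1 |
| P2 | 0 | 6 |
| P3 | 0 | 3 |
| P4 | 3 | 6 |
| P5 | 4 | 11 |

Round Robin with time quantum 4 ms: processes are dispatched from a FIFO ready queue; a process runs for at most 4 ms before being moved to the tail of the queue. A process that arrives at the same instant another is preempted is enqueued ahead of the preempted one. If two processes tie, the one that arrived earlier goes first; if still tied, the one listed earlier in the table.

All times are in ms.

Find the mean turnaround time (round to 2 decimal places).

Timeline: | P0 0-4 | P1 4-5 | P2 5-9 | P3 9-12 | P4 12-16 | P5 16-20 | P0 20-24 | P2 24-26 | P4 26-28 | P5 28-35 |
Completion: P0=24  P1=5  P2=26  P3=12  P4=28  P5=35
Turnaround (C−A): P0=24  P1=5  P2=26  P3=12  P4=25  P5=31
Turnaround times: P0=24, P1=5, P2=26, P3=12, P4=25, P5=31
Average turnaround = (24+5+26+12+25+31) / 6 = 123/6 = 20.50

20.50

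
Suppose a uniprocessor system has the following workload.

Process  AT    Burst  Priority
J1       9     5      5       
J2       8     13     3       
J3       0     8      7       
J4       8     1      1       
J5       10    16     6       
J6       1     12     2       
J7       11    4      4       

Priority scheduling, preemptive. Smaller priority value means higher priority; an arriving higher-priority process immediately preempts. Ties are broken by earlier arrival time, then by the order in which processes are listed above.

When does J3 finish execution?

Timeline: | J3 0-1 | J6 1-8 | J4 8-9 | J6 9-14 | J2 14-27 | J7 27-31 | J1 31-36 | J5 36-52 | J3 52-59 |
Completion: J1=36  J2=27  J3=59  J4=9  J5=52  J6=14  J7=31
Turnaround (C−A): J1=27  J2=19  J3=59  J4=1  J5=42  J6=13  J7=20

59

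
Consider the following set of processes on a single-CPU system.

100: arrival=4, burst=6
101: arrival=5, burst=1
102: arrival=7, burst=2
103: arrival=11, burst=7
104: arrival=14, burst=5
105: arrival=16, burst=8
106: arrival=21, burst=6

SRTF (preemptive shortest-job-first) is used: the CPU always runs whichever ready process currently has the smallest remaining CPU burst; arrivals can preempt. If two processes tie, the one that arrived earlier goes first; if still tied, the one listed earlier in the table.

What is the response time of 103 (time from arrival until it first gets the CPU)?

2

Gantt: | idle 0-4 | 100 4-5 | 101 5-6 | 100 6-7 | 102 7-9 | 100 9-13 | 103 13-14 | 104 14-19 | 103 19-25 | 106 25-31 | 105 31-39 |
Completion: 100=13  101=6  102=9  103=25  104=19  105=39  106=31
Turnaround (C−A): 100=9  101=1  102=2  103=14  104=5  105=23  106=10
Response(103) = first start − arrival = 13 − 11 = 2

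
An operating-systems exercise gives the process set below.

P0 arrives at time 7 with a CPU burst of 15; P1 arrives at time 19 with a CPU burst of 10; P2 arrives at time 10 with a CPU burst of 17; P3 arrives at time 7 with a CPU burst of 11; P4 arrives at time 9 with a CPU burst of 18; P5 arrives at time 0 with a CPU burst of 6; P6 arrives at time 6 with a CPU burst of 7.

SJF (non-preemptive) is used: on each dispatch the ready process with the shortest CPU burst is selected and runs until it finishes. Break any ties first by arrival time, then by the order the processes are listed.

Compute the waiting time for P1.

5

Timeline: | P5 0-6 | P6 6-13 | P3 13-24 | P1 24-34 | P0 34-49 | P2 49-66 | P4 66-84 |
Completion: P0=49  P1=34  P2=66  P3=24  P4=84  P5=6  P6=13
Waiting(P1) = turnaround − burst = 15 − 10 = 5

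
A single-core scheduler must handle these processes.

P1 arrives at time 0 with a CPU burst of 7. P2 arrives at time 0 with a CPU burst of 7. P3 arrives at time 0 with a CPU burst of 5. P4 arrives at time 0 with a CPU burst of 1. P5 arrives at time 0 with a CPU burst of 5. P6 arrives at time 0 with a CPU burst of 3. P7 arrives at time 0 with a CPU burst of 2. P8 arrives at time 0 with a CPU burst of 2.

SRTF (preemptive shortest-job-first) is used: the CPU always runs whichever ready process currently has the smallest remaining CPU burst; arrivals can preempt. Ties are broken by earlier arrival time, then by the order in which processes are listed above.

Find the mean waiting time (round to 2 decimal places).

Gantt: | P4 0-1 | P7 1-3 | P8 3-5 | P6 5-8 | P3 8-13 | P5 13-18 | P1 18-25 | P2 25-32 |
Completion: P1=25  P2=32  P3=13  P4=1  P5=18  P6=8  P7=3  P8=5
Turnaround (C−A): P1=25  P2=32  P3=13  P4=1  P5=18  P6=8  P7=3  P8=5
Waiting times: P1=18, P2=25, P3=8, P4=0, P5=13, P6=5, P7=1, P8=3
Average waiting = (18+25+8+0+13+5+1+3) / 8 = 73/8 = 9.13

9.13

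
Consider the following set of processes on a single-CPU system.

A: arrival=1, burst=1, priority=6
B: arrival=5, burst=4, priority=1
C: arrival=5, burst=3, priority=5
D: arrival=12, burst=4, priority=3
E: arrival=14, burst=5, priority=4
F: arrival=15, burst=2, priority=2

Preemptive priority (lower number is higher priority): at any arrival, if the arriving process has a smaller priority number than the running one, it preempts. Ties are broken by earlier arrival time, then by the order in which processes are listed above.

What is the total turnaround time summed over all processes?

Schedule: | idle 0-1 | A 1-2 | idle 2-5 | B 5-9 | C 9-12 | D 12-15 | F 15-17 | D 17-18 | E 18-23 |
Completion: A=2  B=9  C=12  D=18  E=23  F=17
Turnaround = completion − arrival: A=1, B=4, C=7, D=6, E=9, F=2
Total turnaround = 1 + 4 + 7 + 6 + 9 + 2 = 29

29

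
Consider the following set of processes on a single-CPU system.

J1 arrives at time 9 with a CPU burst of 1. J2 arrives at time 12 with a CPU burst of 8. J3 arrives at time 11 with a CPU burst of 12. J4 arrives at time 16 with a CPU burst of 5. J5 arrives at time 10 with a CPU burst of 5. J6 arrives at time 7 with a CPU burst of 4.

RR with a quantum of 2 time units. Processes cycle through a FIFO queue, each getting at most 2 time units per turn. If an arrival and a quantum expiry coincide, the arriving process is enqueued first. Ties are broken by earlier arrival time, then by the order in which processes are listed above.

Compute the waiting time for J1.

Gantt: | idle 0-7 | J6 7-9 | J1 9-10 | J6 10-12 | J5 12-14 | J3 14-16 | J2 16-18 | J5 18-20 | J4 20-22 | J3 22-24 | J2 24-26 | J5 26-27 | J4 27-29 | J3 29-31 | J2 31-33 | J4 33-34 | J3 34-36 | J2 36-38 | J3 38-42 |
Completion: J1=10  J2=38  J3=42  J4=34  J5=27  J6=12
Turnaround (C−A): J1=1  J2=26  J3=31  J4=18  J5=17  J6=5
Waiting(J1) = turnaround − burst = 1 − 1 = 0

0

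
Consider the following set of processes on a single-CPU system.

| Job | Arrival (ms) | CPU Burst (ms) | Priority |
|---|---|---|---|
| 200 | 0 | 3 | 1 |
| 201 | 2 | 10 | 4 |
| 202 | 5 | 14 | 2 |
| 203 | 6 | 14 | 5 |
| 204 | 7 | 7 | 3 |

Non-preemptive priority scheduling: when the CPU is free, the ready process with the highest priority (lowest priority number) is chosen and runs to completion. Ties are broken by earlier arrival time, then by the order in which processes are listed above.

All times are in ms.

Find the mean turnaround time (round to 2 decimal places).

21.00

Gantt: | 200 0-3 | 201 3-13 | 202 13-27 | 204 27-34 | 203 34-48 |
Completion: 200=3  201=13  202=27  203=48  204=34
Turnaround (C−A): 200=3  201=11  202=22  203=42  204=27
Turnaround times: 200=3, 201=11, 202=22, 203=42, 204=27
Average turnaround = (3+11+22+42+27) / 5 = 105/5 = 21.00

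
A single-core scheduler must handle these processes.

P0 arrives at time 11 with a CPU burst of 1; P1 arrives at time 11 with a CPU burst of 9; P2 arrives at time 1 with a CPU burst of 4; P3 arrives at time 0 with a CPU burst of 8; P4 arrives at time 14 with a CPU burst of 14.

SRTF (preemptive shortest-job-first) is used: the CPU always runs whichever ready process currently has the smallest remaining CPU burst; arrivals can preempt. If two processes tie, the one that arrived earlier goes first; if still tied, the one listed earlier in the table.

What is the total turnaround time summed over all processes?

51

Timeline: | P3 0-1 | P2 1-5 | P3 5-12 | P0 12-13 | P1 13-22 | P4 22-36 |
Completion: P0=13  P1=22  P2=5  P3=12  P4=36
Turnaround = completion − arrival: P0=2, P1=11, P2=4, P3=12, P4=22
Total turnaround = 2 + 11 + 4 + 12 + 22 = 51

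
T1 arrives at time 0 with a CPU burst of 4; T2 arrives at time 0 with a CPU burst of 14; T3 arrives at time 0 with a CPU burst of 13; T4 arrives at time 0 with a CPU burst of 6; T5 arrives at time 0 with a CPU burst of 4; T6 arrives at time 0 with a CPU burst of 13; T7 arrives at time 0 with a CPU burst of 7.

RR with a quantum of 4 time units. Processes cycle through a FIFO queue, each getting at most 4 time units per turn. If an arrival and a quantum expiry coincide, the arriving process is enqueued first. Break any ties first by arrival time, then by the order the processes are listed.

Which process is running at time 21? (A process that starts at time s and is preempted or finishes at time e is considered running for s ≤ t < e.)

T6

Timeline: | T1 0-4 | T2 4-8 | T3 8-12 | T4 12-16 | T5 16-20 | T6 20-24 | T7 24-28 | T2 28-32 | T3 32-36 | T4 36-38 | T6 38-42 | T7 42-45 | T2 45-49 | T3 49-53 | T6 53-57 | T2 57-59 | T3 59-60 | T6 60-61 |
Completion: T1=4  T2=59  T3=60  T4=38  T5=20  T6=61  T7=45
Turnaround (C−A): T1=4  T2=59  T3=60  T4=38  T5=20  T6=61  T7=45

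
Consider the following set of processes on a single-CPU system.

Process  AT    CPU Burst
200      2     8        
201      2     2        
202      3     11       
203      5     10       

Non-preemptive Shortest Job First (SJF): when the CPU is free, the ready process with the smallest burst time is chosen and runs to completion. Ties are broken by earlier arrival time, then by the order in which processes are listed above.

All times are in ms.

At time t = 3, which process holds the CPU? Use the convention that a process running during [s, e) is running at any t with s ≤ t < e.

201

Schedule: | idle 0-2 | 201 2-4 | 200 4-12 | 203 12-22 | 202 22-33 |
Completion: 200=12  201=4  202=33  203=22
Turnaround (C−A): 200=10  201=2  202=30  203=17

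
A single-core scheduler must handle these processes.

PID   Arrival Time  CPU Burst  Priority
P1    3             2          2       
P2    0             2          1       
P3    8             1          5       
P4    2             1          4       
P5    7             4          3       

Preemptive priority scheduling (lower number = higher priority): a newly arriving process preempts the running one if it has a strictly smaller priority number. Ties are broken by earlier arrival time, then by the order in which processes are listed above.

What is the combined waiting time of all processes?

Schedule: | P2 0-2 | P4 2-3 | P1 3-5 | idle 5-7 | P5 7-11 | P3 11-12 |
Completion: P1=5  P2=2  P3=12  P4=3  P5=11
Turnaround (C−A): P1=2  P2=2  P3=4  P4=1  P5=4
Waiting = turnaround − burst: P1=0, P2=0, P3=3, P4=0, P5=0
Total waiting = 0 + 0 + 3 + 0 + 0 = 3

3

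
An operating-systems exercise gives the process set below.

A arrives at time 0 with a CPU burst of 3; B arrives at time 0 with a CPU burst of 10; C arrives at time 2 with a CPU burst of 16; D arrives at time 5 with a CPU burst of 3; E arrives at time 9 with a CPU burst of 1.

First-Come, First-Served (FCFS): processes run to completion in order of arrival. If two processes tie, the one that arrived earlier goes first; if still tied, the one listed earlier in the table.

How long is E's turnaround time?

Gantt: | A 0-3 | B 3-13 | C 13-29 | D 29-32 | E 32-33 |
Completion: A=3  B=13  C=29  D=32  E=33
Turnaround(E) = completion − arrival = 33 − 9 = 24

24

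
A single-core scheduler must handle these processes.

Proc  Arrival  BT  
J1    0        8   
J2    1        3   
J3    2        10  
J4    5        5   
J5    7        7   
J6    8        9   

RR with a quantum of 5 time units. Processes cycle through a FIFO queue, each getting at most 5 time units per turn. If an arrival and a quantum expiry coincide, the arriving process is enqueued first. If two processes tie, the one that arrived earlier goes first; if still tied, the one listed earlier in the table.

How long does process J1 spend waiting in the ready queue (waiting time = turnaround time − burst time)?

Gantt: | J1 0-5 | J2 5-8 | J3 8-13 | J4 13-18 | J1 18-21 | J5 21-26 | J6 26-31 | J3 31-36 | J5 36-38 | J6 38-42 |
Completion: J1=21  J2=8  J3=36  J4=18  J5=38  J6=42
Waiting(J1) = turnaround − burst = 21 − 8 = 13

13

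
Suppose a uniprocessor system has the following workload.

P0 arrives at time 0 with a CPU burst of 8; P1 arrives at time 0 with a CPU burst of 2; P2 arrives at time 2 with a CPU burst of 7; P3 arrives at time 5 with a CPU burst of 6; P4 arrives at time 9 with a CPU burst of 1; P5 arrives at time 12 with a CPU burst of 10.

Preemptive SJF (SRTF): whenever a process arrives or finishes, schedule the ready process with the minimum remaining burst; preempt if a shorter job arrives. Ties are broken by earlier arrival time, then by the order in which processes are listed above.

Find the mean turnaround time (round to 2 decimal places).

11.17

Schedule: | P1 0-2 | P2 2-9 | P4 9-10 | P3 10-16 | P0 16-24 | P5 24-34 |
Completion: P0=24  P1=2  P2=9  P3=16  P4=10  P5=34
Turnaround (C−A): P0=24  P1=2  P2=7  P3=11  P4=1  P5=22
Turnaround times: P0=24, P1=2, P2=7, P3=11, P4=1, P5=22
Average turnaround = (24+2+7+11+1+22) / 6 = 67/6 = 11.17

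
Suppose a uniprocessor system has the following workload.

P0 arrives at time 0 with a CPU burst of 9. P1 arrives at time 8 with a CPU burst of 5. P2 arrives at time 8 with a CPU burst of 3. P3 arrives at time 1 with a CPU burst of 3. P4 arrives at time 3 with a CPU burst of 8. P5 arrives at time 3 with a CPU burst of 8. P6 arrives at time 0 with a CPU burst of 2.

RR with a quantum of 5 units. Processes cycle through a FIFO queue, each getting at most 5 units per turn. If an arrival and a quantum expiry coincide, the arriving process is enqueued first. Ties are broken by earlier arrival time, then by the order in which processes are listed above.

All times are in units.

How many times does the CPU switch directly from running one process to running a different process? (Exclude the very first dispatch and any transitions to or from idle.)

9

Gantt: | P0 0-5 | P6 5-7 | P3 7-10 | P4 10-15 | P5 15-20 | P0 20-24 | P1 24-29 | P2 29-32 | P4 32-35 | P5 35-38 |
Completion: P0=24  P1=29  P2=32  P3=10  P4=35  P5=38  P6=7
Turnaround (C−A): P0=24  P1=21  P2=24  P3=9  P4=32  P5=35  P6=7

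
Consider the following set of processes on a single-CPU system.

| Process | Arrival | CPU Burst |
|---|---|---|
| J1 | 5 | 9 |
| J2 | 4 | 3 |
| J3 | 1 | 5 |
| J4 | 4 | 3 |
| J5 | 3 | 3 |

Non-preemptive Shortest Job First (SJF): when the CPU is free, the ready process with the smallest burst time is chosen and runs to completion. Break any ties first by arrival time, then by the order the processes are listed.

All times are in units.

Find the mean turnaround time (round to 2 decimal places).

9.80

Timeline: | idle 0-1 | J3 1-6 | J5 6-9 | J2 9-12 | J4 12-15 | J1 15-24 |
Completion: J1=24  J2=12  J3=6  J4=15  J5=9
Turnaround times: J1=19, J2=8, J3=5, J4=11, J5=6
Average turnaround = (19+8+5+11+6) / 5 = 49/5 = 9.80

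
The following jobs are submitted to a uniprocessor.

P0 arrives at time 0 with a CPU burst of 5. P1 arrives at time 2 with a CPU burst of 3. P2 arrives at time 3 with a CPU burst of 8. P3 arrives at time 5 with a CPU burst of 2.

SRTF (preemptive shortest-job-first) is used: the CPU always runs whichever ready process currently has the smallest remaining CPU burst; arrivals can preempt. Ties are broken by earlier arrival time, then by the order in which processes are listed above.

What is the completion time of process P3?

7

Timeline: | P0 0-5 | P3 5-7 | P1 7-10 | P2 10-18 |
Completion: P0=5  P1=10  P2=18  P3=7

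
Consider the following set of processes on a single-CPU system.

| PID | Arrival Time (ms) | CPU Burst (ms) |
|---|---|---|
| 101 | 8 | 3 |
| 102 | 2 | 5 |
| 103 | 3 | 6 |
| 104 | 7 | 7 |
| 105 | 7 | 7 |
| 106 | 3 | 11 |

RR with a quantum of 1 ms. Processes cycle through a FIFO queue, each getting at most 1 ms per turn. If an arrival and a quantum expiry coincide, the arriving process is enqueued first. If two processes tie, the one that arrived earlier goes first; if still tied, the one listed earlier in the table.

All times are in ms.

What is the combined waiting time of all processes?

Schedule: | idle 0-2 | 102 2-3 | 103 3-4 | 106 4-5 | 102 5-6 | 103 6-7 | 106 7-8 | 102 8-9 | 104 9-10 | 105 10-11 | 103 11-12 | 101 12-13 | 106 13-14 | 102 14-15 | 104 15-16 | 105 16-17 | 103 17-18 | 101 18-19 | 106 19-20 | 102 20-21 | 104 21-22 | 105 22-23 | 103 23-24 | 101 24-25 | 106 25-26 | 104 26-27 | 105 27-28 | 103 28-29 | 106 29-30 | 104 30-31 | 105 31-32 | 106 32-33 | 104 33-34 | 105 34-35 | 106 35-36 | 104 36-37 | 105 37-38 | 106 38-41 |
Completion: 101=25  102=21  103=29  104=37  105=38  106=41
Turnaround (C−A): 101=17  102=19  103=26  104=30  105=31  106=38
Waiting = turnaround − burst: 101=14, 102=14, 103=20, 104=23, 105=24, 106=27
Total waiting = 14 + 14 + 20 + 23 + 24 + 27 = 122

122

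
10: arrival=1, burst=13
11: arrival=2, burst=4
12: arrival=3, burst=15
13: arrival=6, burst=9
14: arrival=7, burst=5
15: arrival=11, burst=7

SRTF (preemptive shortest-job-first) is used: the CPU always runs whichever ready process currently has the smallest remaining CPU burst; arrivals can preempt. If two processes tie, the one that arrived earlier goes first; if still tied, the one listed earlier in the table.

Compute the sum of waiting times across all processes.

74

Timeline: | idle 0-1 | 10 1-2 | 11 2-6 | 13 6-7 | 14 7-12 | 15 12-19 | 13 19-27 | 10 27-39 | 12 39-54 |
Completion: 10=39  11=6  12=54  13=27  14=12  15=19
Turnaround (C−A): 10=38  11=4  12=51  13=21  14=5  15=8
Waiting = turnaround − burst: 10=25, 11=0, 12=36, 13=12, 14=0, 15=1
Total waiting = 25 + 0 + 36 + 12 + 0 + 1 = 74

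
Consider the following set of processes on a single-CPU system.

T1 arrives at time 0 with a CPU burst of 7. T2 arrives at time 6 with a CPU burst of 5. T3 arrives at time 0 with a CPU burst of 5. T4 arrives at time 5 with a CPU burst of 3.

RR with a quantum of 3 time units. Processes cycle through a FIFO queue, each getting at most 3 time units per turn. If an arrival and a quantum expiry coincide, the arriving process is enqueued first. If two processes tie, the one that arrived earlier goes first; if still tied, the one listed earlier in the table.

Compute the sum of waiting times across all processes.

Timeline: | T1 0-3 | T3 3-6 | T1 6-9 | T4 9-12 | T2 12-15 | T3 15-17 | T1 17-18 | T2 18-20 |
Completion: T1=18  T2=20  T3=17  T4=12
Waiting = turnaround − burst: T1=11, T2=9, T3=12, T4=4
Total waiting = 11 + 9 + 12 + 4 = 36

36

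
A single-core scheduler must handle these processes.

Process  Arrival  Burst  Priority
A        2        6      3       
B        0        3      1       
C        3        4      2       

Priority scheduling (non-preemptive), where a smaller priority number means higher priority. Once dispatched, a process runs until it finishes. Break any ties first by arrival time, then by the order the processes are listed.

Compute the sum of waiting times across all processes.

Schedule: | B 0-3 | C 3-7 | A 7-13 |
Completion: A=13  B=3  C=7
Waiting = turnaround − burst: A=5, B=0, C=0
Total waiting = 5 + 0 + 0 = 5

5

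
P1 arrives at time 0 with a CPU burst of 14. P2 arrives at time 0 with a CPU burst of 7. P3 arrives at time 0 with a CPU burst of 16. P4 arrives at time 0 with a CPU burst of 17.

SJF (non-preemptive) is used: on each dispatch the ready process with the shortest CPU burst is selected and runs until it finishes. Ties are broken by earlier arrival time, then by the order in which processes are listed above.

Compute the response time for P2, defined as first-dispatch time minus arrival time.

Timeline: | P2 0-7 | P1 7-21 | P3 21-37 | P4 37-54 |
Completion: P1=21  P2=7  P3=37  P4=54
Turnaround (C−A): P1=21  P2=7  P3=37  P4=54
Response(P2) = first start − arrival = 0 − 0 = 0

0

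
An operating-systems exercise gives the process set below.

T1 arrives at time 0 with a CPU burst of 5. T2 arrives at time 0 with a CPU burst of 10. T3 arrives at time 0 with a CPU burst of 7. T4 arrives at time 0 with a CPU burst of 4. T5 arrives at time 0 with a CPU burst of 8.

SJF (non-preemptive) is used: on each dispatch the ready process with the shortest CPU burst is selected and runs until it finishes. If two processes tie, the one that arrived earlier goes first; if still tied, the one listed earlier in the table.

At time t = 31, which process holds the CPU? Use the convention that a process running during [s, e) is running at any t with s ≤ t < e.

Schedule: | T4 0-4 | T1 4-9 | T3 9-16 | T5 16-24 | T2 24-34 |
Completion: T1=9  T2=34  T3=16  T4=4  T5=24

T2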